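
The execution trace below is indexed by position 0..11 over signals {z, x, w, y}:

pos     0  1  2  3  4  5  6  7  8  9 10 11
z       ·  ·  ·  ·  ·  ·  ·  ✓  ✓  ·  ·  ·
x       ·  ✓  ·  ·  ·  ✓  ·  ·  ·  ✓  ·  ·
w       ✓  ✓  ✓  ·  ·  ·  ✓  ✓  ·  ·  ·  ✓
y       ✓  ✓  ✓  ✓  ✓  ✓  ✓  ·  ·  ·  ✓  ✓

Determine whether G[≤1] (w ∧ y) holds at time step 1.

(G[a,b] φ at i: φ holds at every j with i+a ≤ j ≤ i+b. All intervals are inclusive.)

Holds

Check (w ∧ y) at every j in [1,2]:
  j=1: true
  j=2: true
All positions satisfy it → formula holds.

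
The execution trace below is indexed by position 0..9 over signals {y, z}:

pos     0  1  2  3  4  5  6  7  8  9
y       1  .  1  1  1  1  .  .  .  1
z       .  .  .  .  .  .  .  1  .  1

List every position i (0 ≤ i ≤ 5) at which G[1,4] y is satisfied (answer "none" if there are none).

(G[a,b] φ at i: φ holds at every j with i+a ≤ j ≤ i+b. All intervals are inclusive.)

Evaluate at each i in [0,5]:
  i=0: ✗ (fails at j=1)
  i=1: ✓ (all of [2,5])
  i=2: ✗ (fails at j=6)
  i=3: ✗ (fails at j=6)
  i=4: ✗ (fails at j=6)
  i=5: ✗ (fails at j=6)

1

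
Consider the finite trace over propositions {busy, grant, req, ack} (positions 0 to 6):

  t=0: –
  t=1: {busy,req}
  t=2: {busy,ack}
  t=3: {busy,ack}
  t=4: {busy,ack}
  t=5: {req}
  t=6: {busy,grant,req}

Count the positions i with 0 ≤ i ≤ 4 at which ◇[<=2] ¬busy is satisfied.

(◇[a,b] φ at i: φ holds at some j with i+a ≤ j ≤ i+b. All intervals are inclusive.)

Evaluate at each i in [0,4]:
  i=0: ✓ (witness j=0)
  i=1: ✗ (none in [1,3])
  i=2: ✗ (none in [2,4])
  i=3: ✓ (witness j=5)
  i=4: ✓ (witness j=5)
Positions where it holds: {0, 3, 4} → 3.

3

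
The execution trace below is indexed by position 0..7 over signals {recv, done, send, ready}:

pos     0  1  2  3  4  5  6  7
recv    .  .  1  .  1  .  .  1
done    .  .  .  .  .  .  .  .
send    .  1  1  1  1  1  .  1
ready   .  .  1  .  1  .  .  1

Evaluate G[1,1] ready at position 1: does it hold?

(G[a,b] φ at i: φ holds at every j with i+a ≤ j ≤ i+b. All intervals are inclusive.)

Yes

Check ready at every j in [2,2]:
  j=2: true
All positions satisfy it → formula holds.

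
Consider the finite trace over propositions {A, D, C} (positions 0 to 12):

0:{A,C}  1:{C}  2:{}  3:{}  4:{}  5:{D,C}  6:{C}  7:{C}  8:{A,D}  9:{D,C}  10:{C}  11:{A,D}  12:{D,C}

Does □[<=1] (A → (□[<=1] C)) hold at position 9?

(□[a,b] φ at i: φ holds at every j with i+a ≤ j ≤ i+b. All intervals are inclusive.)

Check (A → (□[<=1] C)) at every j in [9,10]:
  j=9: antecedent false → ✓
  j=10: antecedent false → ✓
All positions satisfy it → formula holds.

True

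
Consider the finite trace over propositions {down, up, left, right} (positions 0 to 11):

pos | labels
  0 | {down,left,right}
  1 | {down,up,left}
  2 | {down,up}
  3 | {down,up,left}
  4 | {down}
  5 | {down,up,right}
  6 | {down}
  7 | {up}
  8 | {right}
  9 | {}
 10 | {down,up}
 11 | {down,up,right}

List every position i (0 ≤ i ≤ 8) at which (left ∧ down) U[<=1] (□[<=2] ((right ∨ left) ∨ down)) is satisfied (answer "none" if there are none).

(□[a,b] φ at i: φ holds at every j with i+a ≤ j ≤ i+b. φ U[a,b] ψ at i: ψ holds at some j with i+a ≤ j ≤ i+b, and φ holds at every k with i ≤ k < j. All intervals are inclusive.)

Evaluate at each i in [0,8]:
  i=0: ✓ (rhs at j=0)
  i=1: ✓ (rhs at j=1)
  i=2: ✓ (rhs at j=2)
  i=3: ✓ (rhs at j=3)
  i=4: ✓ (rhs at j=4)
  i=5: ✗ (no rhs in [5,6])
  i=6: ✗ (no rhs in [6,7])
  i=7: ✗ (no rhs in [7,8])
  i=8: ✗ (no rhs in [8,9])

0, 1, 2, 3, 4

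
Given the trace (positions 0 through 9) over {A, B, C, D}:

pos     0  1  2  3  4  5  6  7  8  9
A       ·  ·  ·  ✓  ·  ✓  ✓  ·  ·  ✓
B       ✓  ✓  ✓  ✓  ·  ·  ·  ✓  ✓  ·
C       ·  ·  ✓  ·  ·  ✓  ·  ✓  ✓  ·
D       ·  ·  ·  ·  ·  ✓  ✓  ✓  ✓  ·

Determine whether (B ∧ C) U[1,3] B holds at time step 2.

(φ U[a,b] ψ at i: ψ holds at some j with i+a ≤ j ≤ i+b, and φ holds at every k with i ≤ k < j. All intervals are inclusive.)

Need some j in [3,5] with B, and (B ∧ C) at every k in [2,j-1].
  j=3: B holds; (B ∧ C) holds at every k in [2,2] → satisfied.

Yes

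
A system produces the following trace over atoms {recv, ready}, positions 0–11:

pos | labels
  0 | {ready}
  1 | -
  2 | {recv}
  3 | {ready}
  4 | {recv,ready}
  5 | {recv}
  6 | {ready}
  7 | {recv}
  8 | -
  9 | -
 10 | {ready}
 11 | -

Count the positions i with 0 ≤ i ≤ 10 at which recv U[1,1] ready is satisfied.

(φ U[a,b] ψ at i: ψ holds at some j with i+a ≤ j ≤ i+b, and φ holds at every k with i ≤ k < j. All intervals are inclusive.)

2

Evaluate at each i in [0,10]:
  i=0: ✗ (no rhs in [1,1])
  i=1: ✗ (no rhs in [2,2])
  i=2: ✓ (rhs at j=3; lhs holds on [2,2])
  i=3: ✗ (lhs fails at k=3 before rhs at j=4)
  i=4: ✗ (no rhs in [5,5])
  i=5: ✓ (rhs at j=6; lhs holds on [5,5])
  i=6: ✗ (no rhs in [7,7])
  i=7: ✗ (no rhs in [8,8])
  i=8: ✗ (no rhs in [9,9])
  i=9: ✗ (lhs fails at k=9 before rhs at j=10)
  i=10: ✗ (no rhs in [11,11])
Positions where it holds: {2, 5} → 2.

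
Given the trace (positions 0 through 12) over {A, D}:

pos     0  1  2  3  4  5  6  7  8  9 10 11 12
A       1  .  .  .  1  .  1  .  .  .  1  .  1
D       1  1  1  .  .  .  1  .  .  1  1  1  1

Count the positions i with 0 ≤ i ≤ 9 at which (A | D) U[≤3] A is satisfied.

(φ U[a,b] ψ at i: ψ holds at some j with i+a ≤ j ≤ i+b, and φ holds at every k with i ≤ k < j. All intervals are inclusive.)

4

Evaluate at each i in [0,9]:
  i=0: ✓ (rhs at j=0)
  i=1: ✗ (lhs fails at k=3 before rhs at j=4)
  i=2: ✗ (lhs fails at k=3 before rhs at j=4)
  i=3: ✗ (lhs fails at k=3 before rhs at j=4)
  i=4: ✓ (rhs at j=4)
  i=5: ✗ (lhs fails at k=5 before rhs at j=6)
  i=6: ✓ (rhs at j=6)
  i=7: ✗ (lhs fails at k=7 before rhs at j=10)
  i=8: ✗ (lhs fails at k=8 before rhs at j=10)
  i=9: ✓ (rhs at j=10; lhs holds on [9,9])
Positions where it holds: {0, 4, 6, 9} → 4.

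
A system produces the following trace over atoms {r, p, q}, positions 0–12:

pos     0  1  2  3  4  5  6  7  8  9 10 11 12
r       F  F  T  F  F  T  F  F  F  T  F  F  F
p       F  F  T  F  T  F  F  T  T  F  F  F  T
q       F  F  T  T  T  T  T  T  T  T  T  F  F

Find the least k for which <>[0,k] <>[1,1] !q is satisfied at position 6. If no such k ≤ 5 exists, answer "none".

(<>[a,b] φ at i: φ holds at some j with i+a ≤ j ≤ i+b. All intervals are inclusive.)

4

Scan j = 6,7,… for <>[1,1] !q:
  j=6: fails
  j=7: fails
  j=8: fails
  j=9: fails
  j=10: holds
First hit at j=10, so smallest k = 10-6 = 4.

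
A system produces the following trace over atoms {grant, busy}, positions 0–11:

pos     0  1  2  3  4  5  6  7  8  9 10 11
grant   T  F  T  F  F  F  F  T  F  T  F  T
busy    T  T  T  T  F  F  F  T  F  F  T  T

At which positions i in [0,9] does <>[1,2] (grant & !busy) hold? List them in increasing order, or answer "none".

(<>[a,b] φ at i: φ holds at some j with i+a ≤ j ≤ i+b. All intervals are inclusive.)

Evaluate at each i in [0,9]:
  i=0: ✗ (none in [1,2])
  i=1: ✗ (none in [2,3])
  i=2: ✗ (none in [3,4])
  i=3: ✗ (none in [4,5])
  i=4: ✗ (none in [5,6])
  i=5: ✗ (none in [6,7])
  i=6: ✗ (none in [7,8])
  i=7: ✓ (witness j=9)
  i=8: ✓ (witness j=9)
  i=9: ✗ (none in [10,11])

7, 8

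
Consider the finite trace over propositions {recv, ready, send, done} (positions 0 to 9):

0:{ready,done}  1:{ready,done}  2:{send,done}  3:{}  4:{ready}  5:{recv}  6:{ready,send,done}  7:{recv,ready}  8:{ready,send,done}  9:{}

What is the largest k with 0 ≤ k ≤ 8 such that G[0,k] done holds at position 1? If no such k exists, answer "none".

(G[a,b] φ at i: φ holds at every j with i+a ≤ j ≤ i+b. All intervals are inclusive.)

done must hold from j=1 onward; find where it first fails.
  j=1: holds
  j=2: holds
  j=3: fails
Holds on [1,2], so largest k = 1.

1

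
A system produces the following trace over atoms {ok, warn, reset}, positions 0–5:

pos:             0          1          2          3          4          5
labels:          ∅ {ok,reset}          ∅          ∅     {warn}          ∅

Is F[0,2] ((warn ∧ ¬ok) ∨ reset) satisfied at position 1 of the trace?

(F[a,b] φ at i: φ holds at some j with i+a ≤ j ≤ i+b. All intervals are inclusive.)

Holds

Check ((warn ∧ ¬ok) ∨ reset) at each j in [1,3]:
  j=1: true
  j=2: false
  j=3: false
Found at j=1 → formula holds.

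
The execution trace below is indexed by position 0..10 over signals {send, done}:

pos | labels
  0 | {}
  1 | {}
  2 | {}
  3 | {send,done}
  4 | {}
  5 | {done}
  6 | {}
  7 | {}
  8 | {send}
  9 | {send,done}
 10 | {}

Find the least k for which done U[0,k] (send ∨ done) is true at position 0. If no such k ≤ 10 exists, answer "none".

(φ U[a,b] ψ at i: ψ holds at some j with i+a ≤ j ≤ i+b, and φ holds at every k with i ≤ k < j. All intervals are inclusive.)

none

Need earliest j ≥ 0 with (send ∨ done), and done at every k in [0,j-1].
  j=0: rhs fails.
  j=1: rhs fails.
  j=2: rhs fails.
  j=3: rhs holds but lhs fails at k=0.
  j=4: rhs fails.
  j=5: rhs holds but lhs fails at k=0.
  j=6: rhs fails.
  j=7: rhs fails.
  j=8: rhs holds but lhs fails at k=0.
  j=9: rhs holds but lhs fails at k=0.
  j=10: rhs fails.
No witness within the range → none.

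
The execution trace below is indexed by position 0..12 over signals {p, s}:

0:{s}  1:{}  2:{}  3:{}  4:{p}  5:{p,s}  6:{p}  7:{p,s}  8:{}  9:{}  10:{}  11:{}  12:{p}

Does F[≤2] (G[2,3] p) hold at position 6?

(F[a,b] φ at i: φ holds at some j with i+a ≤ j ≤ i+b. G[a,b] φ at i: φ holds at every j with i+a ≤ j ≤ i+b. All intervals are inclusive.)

No

Check G[2,3] p at each j in [6,8]:
  j=6: fails at 8
  j=7: fails at 9
  j=8: fails at 10
No position in the window satisfies it → formula fails.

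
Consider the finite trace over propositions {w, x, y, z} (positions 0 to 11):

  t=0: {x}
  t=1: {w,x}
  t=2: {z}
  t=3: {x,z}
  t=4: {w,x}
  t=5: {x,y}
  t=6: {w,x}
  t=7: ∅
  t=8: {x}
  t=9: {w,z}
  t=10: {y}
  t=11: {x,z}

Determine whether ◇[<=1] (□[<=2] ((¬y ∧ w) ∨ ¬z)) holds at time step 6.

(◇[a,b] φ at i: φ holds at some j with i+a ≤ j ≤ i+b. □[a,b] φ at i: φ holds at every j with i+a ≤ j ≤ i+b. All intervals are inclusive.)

Check □[<=2] ((¬y ∧ w) ∨ ¬z) at each j in [6,7]:
  j=6: holds on [6,8]
  j=7: holds on [7,9]
Found at j=6 → formula holds.

Yes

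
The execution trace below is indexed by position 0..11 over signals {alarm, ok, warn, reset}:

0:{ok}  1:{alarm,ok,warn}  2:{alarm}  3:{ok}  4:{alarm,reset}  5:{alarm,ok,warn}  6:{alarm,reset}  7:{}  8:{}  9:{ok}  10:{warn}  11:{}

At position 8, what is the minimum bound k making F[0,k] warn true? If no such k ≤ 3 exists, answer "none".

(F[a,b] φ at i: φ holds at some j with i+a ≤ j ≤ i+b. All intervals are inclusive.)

2

Scan j = 8,9,… for warn:
  j=8: fails
  j=9: fails
  j=10: holds
First hit at j=10, so smallest k = 10-8 = 2.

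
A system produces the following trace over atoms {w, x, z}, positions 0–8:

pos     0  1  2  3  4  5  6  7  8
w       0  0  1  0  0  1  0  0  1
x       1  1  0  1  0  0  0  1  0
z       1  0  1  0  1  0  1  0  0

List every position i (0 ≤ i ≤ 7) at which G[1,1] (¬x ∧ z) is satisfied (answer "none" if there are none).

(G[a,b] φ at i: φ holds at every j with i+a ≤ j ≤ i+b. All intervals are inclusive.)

1, 3, 5

Evaluate at each i in [0,7]:
  i=0: ✗ (fails at j=1)
  i=1: ✓ (all of [2,2])
  i=2: ✗ (fails at j=3)
  i=3: ✓ (all of [4,4])
  i=4: ✗ (fails at j=5)
  i=5: ✓ (all of [6,6])
  i=6: ✗ (fails at j=7)
  i=7: ✗ (fails at j=8)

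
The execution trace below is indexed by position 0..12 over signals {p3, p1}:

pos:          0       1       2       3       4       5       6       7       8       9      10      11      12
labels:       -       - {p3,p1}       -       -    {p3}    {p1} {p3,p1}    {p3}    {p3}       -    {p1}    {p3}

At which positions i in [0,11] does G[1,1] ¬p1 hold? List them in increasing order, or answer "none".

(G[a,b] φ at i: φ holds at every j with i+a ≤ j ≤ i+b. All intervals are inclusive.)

0, 2, 3, 4, 7, 8, 9, 11

Evaluate at each i in [0,11]:
  i=0: ✓ (all of [1,1])
  i=1: ✗ (fails at j=2)
  i=2: ✓ (all of [3,3])
  i=3: ✓ (all of [4,4])
  i=4: ✓ (all of [5,5])
  i=5: ✗ (fails at j=6)
  i=6: ✗ (fails at j=7)
  i=7: ✓ (all of [8,8])
  i=8: ✓ (all of [9,9])
  i=9: ✓ (all of [10,10])
  i=10: ✗ (fails at j=11)
  i=11: ✓ (all of [12,12])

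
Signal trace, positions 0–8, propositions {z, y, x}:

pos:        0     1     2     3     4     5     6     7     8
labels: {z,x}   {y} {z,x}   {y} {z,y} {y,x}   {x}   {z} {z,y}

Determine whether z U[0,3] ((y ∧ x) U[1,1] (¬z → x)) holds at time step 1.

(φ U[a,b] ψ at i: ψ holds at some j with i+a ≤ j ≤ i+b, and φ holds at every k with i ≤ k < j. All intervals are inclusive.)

Need some j in [1,4] with ((y ∧ x) U[1,1] (¬z → x)), and z at every k in [1,j-1].
  j=1: ((y ∧ x) U[1,1] (¬z → x)) — fails.
  j=2: ((y ∧ x) U[1,1] (¬z → x)) — fails.
  j=3: ((y ∧ x) U[1,1] (¬z → x)) — fails.
  j=4: ((y ∧ x) U[1,1] (¬z → x)) — fails.
No j in the window works → until fails.

No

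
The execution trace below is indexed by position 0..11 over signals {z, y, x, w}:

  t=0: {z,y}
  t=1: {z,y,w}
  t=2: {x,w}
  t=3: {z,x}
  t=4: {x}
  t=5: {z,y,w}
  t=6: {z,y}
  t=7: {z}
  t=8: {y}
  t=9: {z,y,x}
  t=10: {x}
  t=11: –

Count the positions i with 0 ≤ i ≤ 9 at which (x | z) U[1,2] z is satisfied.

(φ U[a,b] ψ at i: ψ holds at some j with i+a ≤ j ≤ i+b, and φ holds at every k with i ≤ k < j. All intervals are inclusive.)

7

Evaluate at each i in [0,9]:
  i=0: ✓ (rhs at j=1; lhs holds on [0,0])
  i=1: ✓ (rhs at j=3; lhs holds on [1,2])
  i=2: ✓ (rhs at j=3; lhs holds on [2,2])
  i=3: ✓ (rhs at j=5; lhs holds on [3,4])
  i=4: ✓ (rhs at j=5; lhs holds on [4,4])
  i=5: ✓ (rhs at j=6; lhs holds on [5,5])
  i=6: ✓ (rhs at j=7; lhs holds on [6,6])
  i=7: ✗ (lhs fails at k=8 before rhs at j=9)
  i=8: ✗ (lhs fails at k=8 before rhs at j=9)
  i=9: ✗ (no rhs in [10,11])
Positions where it holds: {0, 1, 2, 3, 4, 5, 6} → 7.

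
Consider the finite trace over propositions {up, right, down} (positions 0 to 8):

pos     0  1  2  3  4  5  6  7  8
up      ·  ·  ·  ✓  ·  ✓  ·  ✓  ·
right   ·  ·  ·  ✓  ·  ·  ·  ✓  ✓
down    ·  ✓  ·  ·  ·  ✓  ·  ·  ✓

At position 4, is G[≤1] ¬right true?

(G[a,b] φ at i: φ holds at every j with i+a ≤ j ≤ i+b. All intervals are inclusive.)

Check ¬right at every j in [4,5]:
  j=4: true
  j=5: true
All positions satisfy it → formula holds.

Yes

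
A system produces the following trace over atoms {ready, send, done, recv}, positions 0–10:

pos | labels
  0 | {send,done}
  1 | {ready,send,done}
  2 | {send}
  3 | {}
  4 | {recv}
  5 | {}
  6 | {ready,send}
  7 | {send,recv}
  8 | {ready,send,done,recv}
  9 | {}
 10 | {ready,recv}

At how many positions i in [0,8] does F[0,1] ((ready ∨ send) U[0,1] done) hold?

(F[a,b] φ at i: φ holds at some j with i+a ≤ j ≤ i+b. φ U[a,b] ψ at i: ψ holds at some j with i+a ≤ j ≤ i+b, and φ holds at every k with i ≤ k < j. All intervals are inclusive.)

Evaluate at each i in [0,8]:
  i=0: ✓ (witness j=0)
  i=1: ✓ (witness j=1)
  i=2: ✗ (none in [2,3])
  i=3: ✗ (none in [3,4])
  i=4: ✗ (none in [4,5])
  i=5: ✗ (none in [5,6])
  i=6: ✓ (witness j=7)
  i=7: ✓ (witness j=7)
  i=8: ✓ (witness j=8)
Positions where it holds: {0, 1, 6, 7, 8} → 5.

5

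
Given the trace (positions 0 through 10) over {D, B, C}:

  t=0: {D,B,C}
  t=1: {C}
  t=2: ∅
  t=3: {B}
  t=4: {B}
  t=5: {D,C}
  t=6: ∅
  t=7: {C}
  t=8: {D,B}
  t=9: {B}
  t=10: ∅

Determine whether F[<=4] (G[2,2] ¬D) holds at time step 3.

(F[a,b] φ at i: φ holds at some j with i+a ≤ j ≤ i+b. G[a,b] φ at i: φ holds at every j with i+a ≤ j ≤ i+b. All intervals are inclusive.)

Yes

Check G[2,2] ¬D at each j in [3,7]:
  j=3: fails at 5
  j=4: holds on [6,6]
  j=5: holds on [7,7]
  j=6: fails at 8
  j=7: holds on [9,9]
Found at j=4 → formula holds.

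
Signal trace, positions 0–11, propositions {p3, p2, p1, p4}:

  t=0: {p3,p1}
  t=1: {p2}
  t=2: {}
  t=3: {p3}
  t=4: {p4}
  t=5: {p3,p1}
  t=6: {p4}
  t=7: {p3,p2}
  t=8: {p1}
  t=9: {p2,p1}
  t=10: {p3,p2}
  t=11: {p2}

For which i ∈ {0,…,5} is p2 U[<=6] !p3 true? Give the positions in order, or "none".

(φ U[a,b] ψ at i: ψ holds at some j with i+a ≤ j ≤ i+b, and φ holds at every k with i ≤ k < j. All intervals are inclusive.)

1, 2, 4

Evaluate at each i in [0,5]:
  i=0: ✗ (lhs fails at k=0 before rhs at j=1)
  i=1: ✓ (rhs at j=1)
  i=2: ✓ (rhs at j=2)
  i=3: ✗ (lhs fails at k=3 before rhs at j=4)
  i=4: ✓ (rhs at j=4)
  i=5: ✗ (lhs fails at k=5 before rhs at j=6)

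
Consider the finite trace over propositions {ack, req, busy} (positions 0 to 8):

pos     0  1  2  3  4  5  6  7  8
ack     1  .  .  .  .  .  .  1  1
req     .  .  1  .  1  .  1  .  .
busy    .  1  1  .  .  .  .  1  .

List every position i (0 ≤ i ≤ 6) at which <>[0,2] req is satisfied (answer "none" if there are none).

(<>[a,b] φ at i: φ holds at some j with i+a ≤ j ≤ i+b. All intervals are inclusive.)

Evaluate at each i in [0,6]:
  i=0: ✓ (witness j=2)
  i=1: ✓ (witness j=2)
  i=2: ✓ (witness j=2)
  i=3: ✓ (witness j=4)
  i=4: ✓ (witness j=4)
  i=5: ✓ (witness j=6)
  i=6: ✓ (witness j=6)

0, 1, 2, 3, 4, 5, 6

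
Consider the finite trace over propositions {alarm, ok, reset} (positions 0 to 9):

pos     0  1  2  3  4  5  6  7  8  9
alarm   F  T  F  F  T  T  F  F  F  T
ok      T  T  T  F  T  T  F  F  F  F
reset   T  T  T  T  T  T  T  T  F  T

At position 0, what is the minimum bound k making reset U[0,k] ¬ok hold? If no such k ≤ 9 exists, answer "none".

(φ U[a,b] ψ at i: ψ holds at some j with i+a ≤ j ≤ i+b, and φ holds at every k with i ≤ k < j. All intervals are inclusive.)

Need earliest j ≥ 0 with ¬ok, and reset at every k in [0,j-1].
  j=0: rhs fails.
  j=1: rhs fails.
  j=2: rhs fails.
  j=3: rhs holds; lhs holds on [0,2]. k = 3.

3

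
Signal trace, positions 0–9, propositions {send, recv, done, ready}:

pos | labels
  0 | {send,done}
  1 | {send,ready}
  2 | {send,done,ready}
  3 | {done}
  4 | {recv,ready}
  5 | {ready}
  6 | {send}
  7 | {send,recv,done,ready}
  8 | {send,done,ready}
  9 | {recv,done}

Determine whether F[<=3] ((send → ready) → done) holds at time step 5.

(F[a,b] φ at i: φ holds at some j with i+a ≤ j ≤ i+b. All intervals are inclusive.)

Check ((send → ready) → done) at each j in [5,8]:
  j=5: false
  j=6: true
  j=7: true
  j=8: true
Found at j=6 → formula holds.

True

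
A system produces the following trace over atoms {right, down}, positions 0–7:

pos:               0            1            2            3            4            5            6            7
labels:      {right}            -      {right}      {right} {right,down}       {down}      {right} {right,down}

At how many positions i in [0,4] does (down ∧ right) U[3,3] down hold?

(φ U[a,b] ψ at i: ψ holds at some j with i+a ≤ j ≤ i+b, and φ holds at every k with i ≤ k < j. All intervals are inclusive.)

0

Evaluate at each i in [0,4]:
  i=0: ✗ (no rhs in [3,3])
  i=1: ✗ (lhs fails at k=1 before rhs at j=4)
  i=2: ✗ (lhs fails at k=2 before rhs at j=5)
  i=3: ✗ (no rhs in [6,6])
  i=4: ✗ (lhs fails at k=5 before rhs at j=7)
Positions where it holds: {} → 0.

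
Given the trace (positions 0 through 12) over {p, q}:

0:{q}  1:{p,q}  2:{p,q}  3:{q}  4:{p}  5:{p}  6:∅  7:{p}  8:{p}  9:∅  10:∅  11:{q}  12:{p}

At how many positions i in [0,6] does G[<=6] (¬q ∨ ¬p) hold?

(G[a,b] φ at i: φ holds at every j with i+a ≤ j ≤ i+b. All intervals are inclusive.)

4

Evaluate at each i in [0,6]:
  i=0: ✗ (fails at j=1)
  i=1: ✗ (fails at j=1)
  i=2: ✗ (fails at j=2)
  i=3: ✓ (all of [3,9])
  i=4: ✓ (all of [4,10])
  i=5: ✓ (all of [5,11])
  i=6: ✓ (all of [6,12])
Positions where it holds: {3, 4, 5, 6} → 4.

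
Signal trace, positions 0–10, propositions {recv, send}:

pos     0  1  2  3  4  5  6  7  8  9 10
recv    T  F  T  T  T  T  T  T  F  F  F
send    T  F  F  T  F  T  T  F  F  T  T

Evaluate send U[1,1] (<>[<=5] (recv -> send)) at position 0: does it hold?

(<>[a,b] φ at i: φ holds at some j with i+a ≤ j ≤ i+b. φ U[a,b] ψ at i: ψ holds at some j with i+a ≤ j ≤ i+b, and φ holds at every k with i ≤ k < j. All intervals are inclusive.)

Yes

Need some j in [1,1] with <>[<=5] (recv -> send), and send at every k in [0,j-1].
  j=1: <>[<=5] (recv -> send) holds; send holds at every k in [0,0] → satisfied.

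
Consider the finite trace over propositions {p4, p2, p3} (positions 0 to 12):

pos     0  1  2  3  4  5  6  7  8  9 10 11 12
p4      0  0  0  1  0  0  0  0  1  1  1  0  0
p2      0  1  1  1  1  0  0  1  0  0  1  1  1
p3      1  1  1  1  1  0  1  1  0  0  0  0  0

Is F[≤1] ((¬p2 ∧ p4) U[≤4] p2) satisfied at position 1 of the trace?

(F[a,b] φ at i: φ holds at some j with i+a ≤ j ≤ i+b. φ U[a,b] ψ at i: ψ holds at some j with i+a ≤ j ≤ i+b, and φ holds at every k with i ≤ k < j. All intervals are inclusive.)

True

Check ((¬p2 ∧ p4) U[≤4] p2) at each j in [1,2]:
  j=1: holds
  j=2: holds
Found at j=1 → formula holds.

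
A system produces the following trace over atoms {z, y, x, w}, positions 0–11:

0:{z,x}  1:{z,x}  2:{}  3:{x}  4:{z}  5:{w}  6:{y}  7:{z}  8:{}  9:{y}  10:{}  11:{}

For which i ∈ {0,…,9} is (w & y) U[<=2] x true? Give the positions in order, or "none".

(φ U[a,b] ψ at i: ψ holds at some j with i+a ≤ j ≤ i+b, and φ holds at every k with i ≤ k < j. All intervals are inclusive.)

0, 1, 3

Evaluate at each i in [0,9]:
  i=0: ✓ (rhs at j=0)
  i=1: ✓ (rhs at j=1)
  i=2: ✗ (lhs fails at k=2 before rhs at j=3)
  i=3: ✓ (rhs at j=3)
  i=4: ✗ (no rhs in [4,6])
  i=5: ✗ (no rhs in [5,7])
  i=6: ✗ (no rhs in [6,8])
  i=7: ✗ (no rhs in [7,9])
  i=8: ✗ (no rhs in [8,10])
  i=9: ✗ (no rhs in [9,11])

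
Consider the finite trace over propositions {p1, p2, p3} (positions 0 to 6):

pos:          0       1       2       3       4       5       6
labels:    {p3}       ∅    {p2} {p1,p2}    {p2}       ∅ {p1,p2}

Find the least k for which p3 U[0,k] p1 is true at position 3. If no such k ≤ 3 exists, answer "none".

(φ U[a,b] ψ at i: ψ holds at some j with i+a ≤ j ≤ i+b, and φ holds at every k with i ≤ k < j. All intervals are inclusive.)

0

Need earliest j ≥ 3 with p1, and p3 at every k in [3,j-1].
  j=3: rhs holds (empty prefix). k = 0.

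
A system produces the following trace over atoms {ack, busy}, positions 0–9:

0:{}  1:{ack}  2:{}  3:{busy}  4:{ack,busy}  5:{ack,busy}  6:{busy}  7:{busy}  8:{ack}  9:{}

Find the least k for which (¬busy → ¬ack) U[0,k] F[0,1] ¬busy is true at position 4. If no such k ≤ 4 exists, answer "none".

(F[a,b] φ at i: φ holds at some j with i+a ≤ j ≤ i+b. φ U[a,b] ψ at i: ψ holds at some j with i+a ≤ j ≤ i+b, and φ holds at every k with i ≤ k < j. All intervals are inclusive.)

Need earliest j ≥ 4 with F[0,1] ¬busy, and (¬busy → ¬ack) at every k in [4,j-1].
  j=4: rhs fails.
  j=5: rhs fails.
  j=6: rhs fails.
  j=7: rhs holds; lhs holds on [4,6]. k = 3.

3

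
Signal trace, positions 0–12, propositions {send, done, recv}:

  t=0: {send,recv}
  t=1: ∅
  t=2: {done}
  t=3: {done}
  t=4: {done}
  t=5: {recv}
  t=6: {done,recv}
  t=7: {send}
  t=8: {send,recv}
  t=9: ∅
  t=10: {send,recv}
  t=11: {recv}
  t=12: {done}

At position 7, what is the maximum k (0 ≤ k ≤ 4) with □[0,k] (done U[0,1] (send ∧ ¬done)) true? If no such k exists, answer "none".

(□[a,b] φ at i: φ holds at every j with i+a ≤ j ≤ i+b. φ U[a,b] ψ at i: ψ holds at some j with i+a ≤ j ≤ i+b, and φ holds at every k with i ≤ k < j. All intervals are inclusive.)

(done U[0,1] (send ∧ ¬done)) must hold from j=7 onward; find where it first fails.
  j=7: holds
  j=8: holds
  j=9: fails
Holds on [7,8], so largest k = 1.

1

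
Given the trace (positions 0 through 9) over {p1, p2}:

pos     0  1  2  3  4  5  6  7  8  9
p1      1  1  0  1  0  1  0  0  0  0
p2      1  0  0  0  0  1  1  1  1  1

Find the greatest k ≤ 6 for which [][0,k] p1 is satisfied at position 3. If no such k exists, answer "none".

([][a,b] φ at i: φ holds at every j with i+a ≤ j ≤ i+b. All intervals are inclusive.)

p1 must hold from j=3 onward; find where it first fails.
  j=3: holds
  j=4: fails
Holds on [3,3], so largest k = 0.

0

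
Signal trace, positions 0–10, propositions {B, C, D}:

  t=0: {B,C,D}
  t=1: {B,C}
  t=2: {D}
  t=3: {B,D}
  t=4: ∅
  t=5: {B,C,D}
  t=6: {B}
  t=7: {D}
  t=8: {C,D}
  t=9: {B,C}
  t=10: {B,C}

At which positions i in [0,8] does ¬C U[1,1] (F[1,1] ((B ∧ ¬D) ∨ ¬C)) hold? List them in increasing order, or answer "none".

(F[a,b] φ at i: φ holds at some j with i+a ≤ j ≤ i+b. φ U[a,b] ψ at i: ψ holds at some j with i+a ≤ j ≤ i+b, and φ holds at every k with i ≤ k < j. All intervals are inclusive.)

Evaluate at each i in [0,8]:
  i=0: ✗ (lhs fails at k=0 before rhs at j=1)
  i=1: ✗ (lhs fails at k=1 before rhs at j=2)
  i=2: ✓ (rhs at j=3; lhs holds on [2,2])
  i=3: ✗ (no rhs in [4,4])
  i=4: ✓ (rhs at j=5; lhs holds on [4,4])
  i=5: ✗ (lhs fails at k=5 before rhs at j=6)
  i=6: ✗ (no rhs in [7,7])
  i=7: ✓ (rhs at j=8; lhs holds on [7,7])
  i=8: ✗ (lhs fails at k=8 before rhs at j=9)

2, 4, 7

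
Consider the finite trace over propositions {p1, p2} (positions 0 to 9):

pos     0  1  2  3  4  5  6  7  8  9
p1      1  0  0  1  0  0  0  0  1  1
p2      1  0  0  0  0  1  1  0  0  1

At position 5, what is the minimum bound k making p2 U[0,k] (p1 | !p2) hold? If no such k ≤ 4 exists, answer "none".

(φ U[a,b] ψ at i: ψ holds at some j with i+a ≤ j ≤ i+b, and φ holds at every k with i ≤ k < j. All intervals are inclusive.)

Need earliest j ≥ 5 with (p1 | !p2), and p2 at every k in [5,j-1].
  j=5: rhs fails.
  j=6: rhs fails.
  j=7: rhs holds; lhs holds on [5,6]. k = 2.

2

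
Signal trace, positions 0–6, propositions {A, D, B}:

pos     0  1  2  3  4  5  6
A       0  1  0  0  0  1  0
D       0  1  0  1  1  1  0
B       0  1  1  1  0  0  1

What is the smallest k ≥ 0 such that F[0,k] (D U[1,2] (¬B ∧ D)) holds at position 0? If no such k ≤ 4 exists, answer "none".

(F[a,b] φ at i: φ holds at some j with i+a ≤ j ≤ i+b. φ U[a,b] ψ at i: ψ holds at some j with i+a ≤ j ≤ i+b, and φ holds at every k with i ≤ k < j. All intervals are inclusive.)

Scan j = 0,1,… for (D U[1,2] (¬B ∧ D)):
  j=0: fails
  j=1: fails
  j=2: fails
  j=3: holds
First hit at j=3, so smallest k = 3-0 = 3.

3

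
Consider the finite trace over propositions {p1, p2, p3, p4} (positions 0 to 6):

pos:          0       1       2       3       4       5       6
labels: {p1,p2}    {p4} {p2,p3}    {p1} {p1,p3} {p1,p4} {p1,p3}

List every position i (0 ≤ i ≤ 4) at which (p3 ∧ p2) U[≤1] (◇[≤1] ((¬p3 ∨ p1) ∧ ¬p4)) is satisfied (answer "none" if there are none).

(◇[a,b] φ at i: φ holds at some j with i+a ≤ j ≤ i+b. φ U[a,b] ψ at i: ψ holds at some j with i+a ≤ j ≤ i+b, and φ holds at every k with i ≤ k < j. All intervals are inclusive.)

0, 2, 3, 4

Evaluate at each i in [0,4]:
  i=0: ✓ (rhs at j=0)
  i=1: ✗ (lhs fails at k=1 before rhs at j=2)
  i=2: ✓ (rhs at j=2)
  i=3: ✓ (rhs at j=3)
  i=4: ✓ (rhs at j=4)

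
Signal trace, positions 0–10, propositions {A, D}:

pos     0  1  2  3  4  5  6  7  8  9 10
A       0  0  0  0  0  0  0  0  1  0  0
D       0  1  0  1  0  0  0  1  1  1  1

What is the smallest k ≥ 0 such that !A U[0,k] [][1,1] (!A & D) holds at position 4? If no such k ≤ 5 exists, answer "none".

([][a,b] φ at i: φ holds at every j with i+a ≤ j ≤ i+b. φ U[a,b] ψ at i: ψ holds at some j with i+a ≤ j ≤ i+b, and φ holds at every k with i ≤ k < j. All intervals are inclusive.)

Need earliest j ≥ 4 with [][1,1] (!A & D), and !A at every k in [4,j-1].
  j=4: rhs fails.
  j=5: rhs fails.
  j=6: rhs holds; lhs holds on [4,5]. k = 2.

2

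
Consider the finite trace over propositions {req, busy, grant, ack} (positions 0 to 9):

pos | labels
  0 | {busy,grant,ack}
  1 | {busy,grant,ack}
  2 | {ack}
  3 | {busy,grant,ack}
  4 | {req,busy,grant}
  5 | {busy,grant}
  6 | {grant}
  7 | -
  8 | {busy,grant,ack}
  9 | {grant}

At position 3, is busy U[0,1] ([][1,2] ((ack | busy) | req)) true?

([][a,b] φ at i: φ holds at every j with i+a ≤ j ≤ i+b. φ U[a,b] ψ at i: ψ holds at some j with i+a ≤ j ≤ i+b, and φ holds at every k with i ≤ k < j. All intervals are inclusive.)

True

Need some j in [3,4] with [][1,2] ((ack | busy) | req), and busy at every k in [3,j-1].
  j=3: [][1,2] ((ack | busy) | req) holds; no prefix to check → satisfied.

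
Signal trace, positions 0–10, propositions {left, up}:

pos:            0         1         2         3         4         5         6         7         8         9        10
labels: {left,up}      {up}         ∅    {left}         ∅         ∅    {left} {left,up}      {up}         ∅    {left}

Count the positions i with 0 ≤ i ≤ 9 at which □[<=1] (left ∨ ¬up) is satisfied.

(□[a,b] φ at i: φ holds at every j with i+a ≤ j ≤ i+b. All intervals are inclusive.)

Evaluate at each i in [0,9]:
  i=0: ✗ (fails at j=1)
  i=1: ✗ (fails at j=1)
  i=2: ✓ (all of [2,3])
  i=3: ✓ (all of [3,4])
  i=4: ✓ (all of [4,5])
  i=5: ✓ (all of [5,6])
  i=6: ✓ (all of [6,7])
  i=7: ✗ (fails at j=8)
  i=8: ✗ (fails at j=8)
  i=9: ✓ (all of [9,10])
Positions where it holds: {2, 3, 4, 5, 6, 9} → 6.

6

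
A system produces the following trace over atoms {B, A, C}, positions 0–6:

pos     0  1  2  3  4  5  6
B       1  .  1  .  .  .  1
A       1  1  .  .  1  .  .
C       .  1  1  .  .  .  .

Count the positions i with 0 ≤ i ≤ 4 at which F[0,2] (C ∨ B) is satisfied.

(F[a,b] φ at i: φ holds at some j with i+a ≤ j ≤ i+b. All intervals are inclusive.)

Evaluate at each i in [0,4]:
  i=0: ✓ (witness j=0)
  i=1: ✓ (witness j=1)
  i=2: ✓ (witness j=2)
  i=3: ✗ (none in [3,5])
  i=4: ✓ (witness j=6)
Positions where it holds: {0, 1, 2, 4} → 4.

4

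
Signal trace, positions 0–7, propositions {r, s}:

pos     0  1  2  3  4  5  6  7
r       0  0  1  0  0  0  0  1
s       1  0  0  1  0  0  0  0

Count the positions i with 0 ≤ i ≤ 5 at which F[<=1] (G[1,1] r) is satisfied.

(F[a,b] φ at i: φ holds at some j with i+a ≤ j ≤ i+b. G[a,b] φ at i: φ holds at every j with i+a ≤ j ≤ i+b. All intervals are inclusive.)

3

Evaluate at each i in [0,5]:
  i=0: ✓ (witness j=1)
  i=1: ✓ (witness j=1)
  i=2: ✗ (none in [2,3])
  i=3: ✗ (none in [3,4])
  i=4: ✗ (none in [4,5])
  i=5: ✓ (witness j=6)
Positions where it holds: {0, 1, 5} → 3.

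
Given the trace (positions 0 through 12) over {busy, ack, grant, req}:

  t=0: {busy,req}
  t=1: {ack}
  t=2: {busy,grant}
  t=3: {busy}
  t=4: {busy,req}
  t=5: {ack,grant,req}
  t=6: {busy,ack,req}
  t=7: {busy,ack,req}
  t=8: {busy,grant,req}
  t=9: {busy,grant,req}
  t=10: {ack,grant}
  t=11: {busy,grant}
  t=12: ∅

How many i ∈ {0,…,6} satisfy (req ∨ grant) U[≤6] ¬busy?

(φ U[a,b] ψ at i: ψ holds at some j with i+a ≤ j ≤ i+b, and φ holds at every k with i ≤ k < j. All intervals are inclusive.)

Evaluate at each i in [0,6]:
  i=0: ✓ (rhs at j=1; lhs holds on [0,0])
  i=1: ✓ (rhs at j=1)
  i=2: ✗ (lhs fails at k=3 before rhs at j=5)
  i=3: ✗ (lhs fails at k=3 before rhs at j=5)
  i=4: ✓ (rhs at j=5; lhs holds on [4,4])
  i=5: ✓ (rhs at j=5)
  i=6: ✓ (rhs at j=10; lhs holds on [6,9])
Positions where it holds: {0, 1, 4, 5, 6} → 5.

5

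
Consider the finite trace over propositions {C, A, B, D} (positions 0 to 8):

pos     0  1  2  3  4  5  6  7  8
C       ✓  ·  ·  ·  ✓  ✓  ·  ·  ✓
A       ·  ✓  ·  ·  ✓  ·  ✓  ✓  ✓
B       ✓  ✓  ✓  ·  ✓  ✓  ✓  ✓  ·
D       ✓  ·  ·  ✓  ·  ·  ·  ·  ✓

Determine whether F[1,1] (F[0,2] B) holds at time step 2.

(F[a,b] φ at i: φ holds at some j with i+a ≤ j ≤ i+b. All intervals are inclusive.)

True

Check F[0,2] B at each j in [3,3]:
  j=3: holds (witness at 4)
Found at j=3 → formula holds.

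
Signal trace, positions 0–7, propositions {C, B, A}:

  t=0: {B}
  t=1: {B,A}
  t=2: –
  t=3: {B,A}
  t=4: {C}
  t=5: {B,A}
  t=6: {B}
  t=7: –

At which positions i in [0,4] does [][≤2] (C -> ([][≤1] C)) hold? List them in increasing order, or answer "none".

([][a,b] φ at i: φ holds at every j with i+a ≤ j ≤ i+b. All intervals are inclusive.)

0, 1

Evaluate at each i in [0,4]:
  i=0: ✓ (all of [0,2])
  i=1: ✓ (all of [1,3])
  i=2: ✗ (fails at j=4)
  i=3: ✗ (fails at j=4)
  i=4: ✗ (fails at j=4)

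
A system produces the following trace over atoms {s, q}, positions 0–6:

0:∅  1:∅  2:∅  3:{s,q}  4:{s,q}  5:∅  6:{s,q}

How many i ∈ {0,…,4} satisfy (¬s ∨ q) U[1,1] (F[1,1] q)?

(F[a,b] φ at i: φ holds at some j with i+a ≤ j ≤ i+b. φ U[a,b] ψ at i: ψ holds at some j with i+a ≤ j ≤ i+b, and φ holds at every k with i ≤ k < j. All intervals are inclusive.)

3

Evaluate at each i in [0,4]:
  i=0: ✗ (no rhs in [1,1])
  i=1: ✓ (rhs at j=2; lhs holds on [1,1])
  i=2: ✓ (rhs at j=3; lhs holds on [2,2])
  i=3: ✗ (no rhs in [4,4])
  i=4: ✓ (rhs at j=5; lhs holds on [4,4])
Positions where it holds: {1, 2, 4} → 3.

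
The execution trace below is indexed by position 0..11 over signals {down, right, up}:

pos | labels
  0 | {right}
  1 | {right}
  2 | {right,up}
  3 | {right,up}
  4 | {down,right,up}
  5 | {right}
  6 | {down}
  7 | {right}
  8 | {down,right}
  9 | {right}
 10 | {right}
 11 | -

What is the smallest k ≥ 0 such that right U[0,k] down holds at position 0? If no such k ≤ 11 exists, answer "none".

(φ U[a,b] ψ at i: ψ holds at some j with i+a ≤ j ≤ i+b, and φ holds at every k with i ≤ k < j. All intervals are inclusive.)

Need earliest j ≥ 0 with down, and right at every k in [0,j-1].
  j=0: rhs fails.
  j=1: rhs fails.
  j=2: rhs fails.
  j=3: rhs fails.
  j=4: rhs holds; lhs holds on [0,3]. k = 4.

4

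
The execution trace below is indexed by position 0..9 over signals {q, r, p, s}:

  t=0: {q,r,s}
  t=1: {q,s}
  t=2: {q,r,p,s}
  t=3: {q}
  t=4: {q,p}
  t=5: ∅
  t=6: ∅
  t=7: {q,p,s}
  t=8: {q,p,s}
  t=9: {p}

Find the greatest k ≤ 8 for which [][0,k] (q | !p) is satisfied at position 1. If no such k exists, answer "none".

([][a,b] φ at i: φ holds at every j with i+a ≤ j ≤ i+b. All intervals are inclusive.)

7

(q | !p) must hold from j=1 onward; find where it first fails.
  j=1: holds
  j=2: holds
  j=3: holds
  j=4: holds
  j=5: holds
  j=6: holds
  j=7: holds
  j=8: holds
  j=9: fails
Holds on [1,8], so largest k = 7.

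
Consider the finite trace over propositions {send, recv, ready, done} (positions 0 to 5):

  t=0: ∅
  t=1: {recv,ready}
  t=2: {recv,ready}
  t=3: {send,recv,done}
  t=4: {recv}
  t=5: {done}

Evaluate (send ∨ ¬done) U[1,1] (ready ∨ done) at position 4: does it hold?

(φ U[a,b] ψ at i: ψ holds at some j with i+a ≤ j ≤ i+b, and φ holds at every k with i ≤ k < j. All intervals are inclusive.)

Need some j in [5,5] with (ready ∨ done), and (send ∨ ¬done) at every k in [4,j-1].
  j=5: (ready ∨ done) holds; (send ∨ ¬done) holds at every k in [4,4] → satisfied.

Yes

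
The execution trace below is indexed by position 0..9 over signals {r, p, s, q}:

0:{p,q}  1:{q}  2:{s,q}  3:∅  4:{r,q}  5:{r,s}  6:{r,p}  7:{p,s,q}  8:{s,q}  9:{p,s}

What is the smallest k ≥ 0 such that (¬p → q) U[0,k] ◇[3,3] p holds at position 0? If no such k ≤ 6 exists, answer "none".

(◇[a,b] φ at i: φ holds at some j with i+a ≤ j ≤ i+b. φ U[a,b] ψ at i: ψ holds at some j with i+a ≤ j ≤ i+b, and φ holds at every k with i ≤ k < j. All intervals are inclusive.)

3

Need earliest j ≥ 0 with ◇[3,3] p, and (¬p → q) at every k in [0,j-1].
  j=0: rhs fails.
  j=1: rhs fails.
  j=2: rhs fails.
  j=3: rhs holds; lhs holds on [0,2]. k = 3.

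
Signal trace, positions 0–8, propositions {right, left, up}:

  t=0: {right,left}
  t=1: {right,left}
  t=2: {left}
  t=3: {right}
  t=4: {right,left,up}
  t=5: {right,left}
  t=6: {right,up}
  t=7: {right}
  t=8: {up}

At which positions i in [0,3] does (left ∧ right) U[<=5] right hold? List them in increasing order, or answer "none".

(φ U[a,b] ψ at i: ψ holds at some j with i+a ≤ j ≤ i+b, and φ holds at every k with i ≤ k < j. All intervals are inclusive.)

Evaluate at each i in [0,3]:
  i=0: ✓ (rhs at j=0)
  i=1: ✓ (rhs at j=1)
  i=2: ✗ (lhs fails at k=2 before rhs at j=3)
  i=3: ✓ (rhs at j=3)

0, 1, 3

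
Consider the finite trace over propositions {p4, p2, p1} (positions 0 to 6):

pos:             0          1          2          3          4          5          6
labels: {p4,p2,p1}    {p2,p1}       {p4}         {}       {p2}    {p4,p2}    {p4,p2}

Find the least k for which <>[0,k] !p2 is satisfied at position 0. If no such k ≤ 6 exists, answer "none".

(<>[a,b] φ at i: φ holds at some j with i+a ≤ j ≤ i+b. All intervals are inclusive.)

2

Scan j = 0,1,… for !p2:
  j=0: fails
  j=1: fails
  j=2: holds
First hit at j=2, so smallest k = 2-0 = 2.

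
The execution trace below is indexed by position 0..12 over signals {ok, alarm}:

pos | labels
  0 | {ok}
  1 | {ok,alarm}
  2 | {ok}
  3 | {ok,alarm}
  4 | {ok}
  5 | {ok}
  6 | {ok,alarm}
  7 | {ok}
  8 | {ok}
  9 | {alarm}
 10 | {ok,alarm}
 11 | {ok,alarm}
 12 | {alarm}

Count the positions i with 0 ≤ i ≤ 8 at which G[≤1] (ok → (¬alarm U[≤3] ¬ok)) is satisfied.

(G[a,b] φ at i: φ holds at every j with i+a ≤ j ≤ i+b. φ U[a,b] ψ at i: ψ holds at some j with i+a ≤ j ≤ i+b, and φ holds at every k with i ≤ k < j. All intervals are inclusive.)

Evaluate at each i in [0,8]:
  i=0: ✗ (fails at j=0)
  i=1: ✗ (fails at j=1)
  i=2: ✗ (fails at j=2)
  i=3: ✗ (fails at j=3)
  i=4: ✗ (fails at j=4)
  i=5: ✗ (fails at j=5)
  i=6: ✗ (fails at j=6)
  i=7: ✓ (all of [7,8])
  i=8: ✓ (all of [8,9])
Positions where it holds: {7, 8} → 2.

2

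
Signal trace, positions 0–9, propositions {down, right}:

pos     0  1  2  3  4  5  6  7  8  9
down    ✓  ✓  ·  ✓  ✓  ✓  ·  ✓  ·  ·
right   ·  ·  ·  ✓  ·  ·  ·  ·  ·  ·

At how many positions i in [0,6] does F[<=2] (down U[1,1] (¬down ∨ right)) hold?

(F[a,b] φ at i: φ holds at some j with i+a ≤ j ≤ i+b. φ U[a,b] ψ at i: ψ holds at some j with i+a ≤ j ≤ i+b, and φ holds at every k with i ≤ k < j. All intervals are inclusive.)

Evaluate at each i in [0,6]:
  i=0: ✓ (witness j=1)
  i=1: ✓ (witness j=1)
  i=2: ✗ (none in [2,4])
  i=3: ✓ (witness j=5)
  i=4: ✓ (witness j=5)
  i=5: ✓ (witness j=5)
  i=6: ✓ (witness j=7)
Positions where it holds: {0, 1, 3, 4, 5, 6} → 6.

6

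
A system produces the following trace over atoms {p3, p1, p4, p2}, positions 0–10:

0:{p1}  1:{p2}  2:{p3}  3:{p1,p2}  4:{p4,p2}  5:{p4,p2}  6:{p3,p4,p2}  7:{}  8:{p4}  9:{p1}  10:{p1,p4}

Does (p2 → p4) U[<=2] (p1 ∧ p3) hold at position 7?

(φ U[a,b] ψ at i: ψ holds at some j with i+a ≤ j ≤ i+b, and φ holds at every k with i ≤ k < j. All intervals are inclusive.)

Need some j in [7,9] with (p1 ∧ p3), and (p2 → p4) at every k in [7,j-1].
  j=7: (p1 ∧ p3) false.
  j=8: (p1 ∧ p3) false.
  j=9: (p1 ∧ p3) false.
No j in the window works → until fails.

Does not hold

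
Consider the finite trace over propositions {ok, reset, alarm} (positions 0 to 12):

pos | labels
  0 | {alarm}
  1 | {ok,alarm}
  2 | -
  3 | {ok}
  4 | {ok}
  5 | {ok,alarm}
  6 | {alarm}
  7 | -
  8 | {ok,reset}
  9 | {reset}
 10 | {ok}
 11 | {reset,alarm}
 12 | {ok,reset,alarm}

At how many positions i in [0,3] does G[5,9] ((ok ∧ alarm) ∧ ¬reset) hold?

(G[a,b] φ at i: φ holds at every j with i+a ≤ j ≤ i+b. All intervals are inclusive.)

0

Evaluate at each i in [0,3]:
  i=0: ✗ (fails at j=6)
  i=1: ✗ (fails at j=6)
  i=2: ✗ (fails at j=7)
  i=3: ✗ (fails at j=8)
Positions where it holds: {} → 0.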